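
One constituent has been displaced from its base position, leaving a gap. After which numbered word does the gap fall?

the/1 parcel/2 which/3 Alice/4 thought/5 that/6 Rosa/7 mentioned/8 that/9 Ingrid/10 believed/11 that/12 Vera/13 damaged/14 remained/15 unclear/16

The displaced element is "the parcel" (word 2).
It is linked across 3 clause boundaries (that → that → that).
It functions as the direct object of "damaged", so the gap sits immediately after word 14 ("damaged").
Base order: Alice thought that Rosa mentioned that Ingrid believed that Vera damaged the parcel.

14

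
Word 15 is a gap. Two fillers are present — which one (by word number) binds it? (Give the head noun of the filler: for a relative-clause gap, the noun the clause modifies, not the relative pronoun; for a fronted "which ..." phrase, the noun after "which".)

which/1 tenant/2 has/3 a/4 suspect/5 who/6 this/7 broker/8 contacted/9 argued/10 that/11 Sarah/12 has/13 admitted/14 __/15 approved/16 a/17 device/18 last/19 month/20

2

The marked gap is the subject of "approved".
Its filler is the fronted wh-phrase "which tenant", at word 2.
(The other dependency links word 5 to a gap after word 9.)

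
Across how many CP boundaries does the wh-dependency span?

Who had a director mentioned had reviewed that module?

1

"who" is extracted from the subject of "reviewed".
Boundaries crossed, outermost first: [Ø] — 1 in total.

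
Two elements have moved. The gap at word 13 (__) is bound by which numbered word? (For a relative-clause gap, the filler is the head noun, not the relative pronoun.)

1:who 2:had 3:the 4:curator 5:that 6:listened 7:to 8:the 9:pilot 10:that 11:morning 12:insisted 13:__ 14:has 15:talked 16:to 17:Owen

The marked gap is the subject of "talked".
Its filler is the fronted wh-phrase "who", at word 1.
(The other dependency links word 4 to a gap after word 5.)

1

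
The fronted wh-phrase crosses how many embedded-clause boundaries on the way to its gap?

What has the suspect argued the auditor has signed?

"what" is extracted from the object of "signed".
Boundaries crossed, outermost first: [Ø] — 1 in total.

1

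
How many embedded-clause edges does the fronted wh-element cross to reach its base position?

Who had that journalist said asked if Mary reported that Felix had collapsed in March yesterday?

"who" is extracted from the subject of "asked".
Boundaries crossed, outermost first: [Ø] — 1 in total.

1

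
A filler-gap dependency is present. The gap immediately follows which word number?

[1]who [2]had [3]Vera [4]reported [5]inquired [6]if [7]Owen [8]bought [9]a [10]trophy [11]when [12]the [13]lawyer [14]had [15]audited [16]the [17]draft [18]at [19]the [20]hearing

The displaced element is "who" (word 1).
It is linked across 1 clause boundary (Ø).
It functions as the subject of "inquired", so the gap sits immediately after word 4 ("reported").
Base order: Vera had reported that who inquired if Owen bought a trophy when the lawyer had audited the draft at the hearing.

4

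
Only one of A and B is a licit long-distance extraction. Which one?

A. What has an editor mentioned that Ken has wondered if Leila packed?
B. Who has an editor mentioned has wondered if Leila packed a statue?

B

In A, the wh-phrase is extracted from inside a wh-island (introduced by "if"), which blocks movement.
In B, the extraction path crosses only that-complement boundaries, which are transparent.
So B is grammatical.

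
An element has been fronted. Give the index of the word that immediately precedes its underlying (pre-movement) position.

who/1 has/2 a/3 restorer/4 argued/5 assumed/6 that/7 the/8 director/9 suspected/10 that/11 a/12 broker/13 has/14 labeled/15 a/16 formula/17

5

The displaced element is "who" (word 1).
It is linked across 1 clause boundary (Ø).
It functions as the subject of "assumed", so the gap sits immediately after word 5 ("argued").
Base order: A restorer has argued that who assumed that the director suspected that a broker has labeled a formula.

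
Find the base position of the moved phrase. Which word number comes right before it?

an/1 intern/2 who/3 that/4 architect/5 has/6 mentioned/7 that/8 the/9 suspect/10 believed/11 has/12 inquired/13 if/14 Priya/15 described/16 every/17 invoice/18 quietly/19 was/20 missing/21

The displaced element is "an intern" (word 2).
It is linked across 2 clause boundaries (that → Ø).
It functions as the subject of "inquired", so the gap sits immediately after word 11 ("believed").
Base order: That architect has mentioned that the suspect believed that an intern has inquired if Priya described every invoice quietly.

11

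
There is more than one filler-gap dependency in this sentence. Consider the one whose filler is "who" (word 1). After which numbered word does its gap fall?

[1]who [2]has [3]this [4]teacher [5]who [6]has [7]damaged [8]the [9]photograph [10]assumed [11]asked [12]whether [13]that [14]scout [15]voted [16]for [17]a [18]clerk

The displaced element is "who" (word 1).
It is linked across 1 clause boundary (Ø).
It functions as the subject of "asked", so the gap sits immediately after word 10 ("assumed").
Base order: This teacher who has damaged the photograph has assumed that who asked whether that scout voted for a clerk.

10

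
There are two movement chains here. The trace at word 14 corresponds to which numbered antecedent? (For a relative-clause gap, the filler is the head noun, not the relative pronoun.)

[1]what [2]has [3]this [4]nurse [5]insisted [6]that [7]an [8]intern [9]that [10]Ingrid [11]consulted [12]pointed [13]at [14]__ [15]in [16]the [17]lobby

The marked gap is the object of the preposition "at" of "pointed".
Its filler is the fronted wh-phrase "what", at word 1.
(The other dependency links word 8 to a gap after word 11.)

1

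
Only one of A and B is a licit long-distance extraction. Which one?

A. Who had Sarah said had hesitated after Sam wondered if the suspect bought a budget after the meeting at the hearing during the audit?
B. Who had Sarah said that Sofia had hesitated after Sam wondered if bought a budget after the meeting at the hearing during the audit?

A

In B, the wh-phrase is extracted from inside an adjunct island (introduced by "after"), which blocks movement.
In A, the extraction path crosses only that-complement boundaries, which are transparent.
So A is grammatical.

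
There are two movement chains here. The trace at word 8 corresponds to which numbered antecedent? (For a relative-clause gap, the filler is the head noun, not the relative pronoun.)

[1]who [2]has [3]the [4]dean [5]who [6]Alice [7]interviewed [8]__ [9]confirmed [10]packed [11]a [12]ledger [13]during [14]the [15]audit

4

The marked gap is inside the relative clause, the direct object of "interviewed".
Its filler is the head noun "dean" (via "who"), at word 4.
(The other dependency links word 1 to a gap after word 9.)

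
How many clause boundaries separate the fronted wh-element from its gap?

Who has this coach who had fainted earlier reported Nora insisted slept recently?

"who" is extracted from the subject of "slept".
Boundaries crossed, outermost first: [Ø], [Ø] — 2 in total.

2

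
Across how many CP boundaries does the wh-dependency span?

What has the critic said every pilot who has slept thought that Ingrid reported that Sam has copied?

"what" is extracted from the object of "copied".
Boundaries crossed, outermost first: [Ø], [that], [that] — 3 in total.

3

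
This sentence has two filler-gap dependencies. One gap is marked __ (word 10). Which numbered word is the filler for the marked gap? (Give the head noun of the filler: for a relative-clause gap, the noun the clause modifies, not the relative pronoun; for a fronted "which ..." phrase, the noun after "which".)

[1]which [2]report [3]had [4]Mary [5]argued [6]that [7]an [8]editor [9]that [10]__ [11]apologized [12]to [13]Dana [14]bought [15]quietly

8

The marked gap is inside the relative clause, the subject of "apologized".
Its filler is the head noun "editor" (via "that"), at word 8.
(The other dependency links word 2 to a gap after word 14.)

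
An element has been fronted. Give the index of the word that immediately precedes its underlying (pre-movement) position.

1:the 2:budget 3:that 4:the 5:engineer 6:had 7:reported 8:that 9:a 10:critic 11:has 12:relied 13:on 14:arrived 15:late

13

The displaced element is "the budget" (word 2).
It is linked across 1 clause boundary (that).
It functions as the object of the preposition "on" of "relied", so the gap sits immediately after word 13 ("on").
Base order: The engineer had reported that a critic has relied on the budget.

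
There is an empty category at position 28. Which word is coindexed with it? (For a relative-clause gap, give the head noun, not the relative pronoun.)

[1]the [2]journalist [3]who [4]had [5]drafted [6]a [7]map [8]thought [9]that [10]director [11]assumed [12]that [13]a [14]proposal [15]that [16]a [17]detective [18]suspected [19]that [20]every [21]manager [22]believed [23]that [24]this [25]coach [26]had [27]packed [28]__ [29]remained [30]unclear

The gap at 28 is the object of "packed", inside a relative clause.
The relative pronoun is "that" (word 15); it is bound by the head noun immediately before it.
Its filler is the head noun "proposal", at word 14.

14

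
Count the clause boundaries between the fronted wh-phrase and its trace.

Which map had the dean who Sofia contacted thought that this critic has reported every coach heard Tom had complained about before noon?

"which map" is extracted from the PP object of "complained".
Boundaries crossed, outermost first: [that], [Ø], [Ø] — 3 in total.

3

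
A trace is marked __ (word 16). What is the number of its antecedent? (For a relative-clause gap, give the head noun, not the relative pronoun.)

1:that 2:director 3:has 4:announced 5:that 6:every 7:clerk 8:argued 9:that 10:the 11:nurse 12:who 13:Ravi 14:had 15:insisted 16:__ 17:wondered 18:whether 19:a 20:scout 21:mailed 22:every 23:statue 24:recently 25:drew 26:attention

The gap at 16 is the subject of "wondered", inside a relative clause.
The relative pronoun is "who" (word 12); it is bound by the head noun immediately before it.
Its filler is the head noun "nurse", at word 11.

11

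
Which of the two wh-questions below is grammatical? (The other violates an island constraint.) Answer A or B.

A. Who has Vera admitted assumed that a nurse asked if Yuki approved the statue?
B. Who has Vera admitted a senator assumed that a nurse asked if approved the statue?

A

In B, the wh-phrase is extracted from inside a wh-island (introduced by "if"), which blocks movement.
In A, the extraction path crosses only that-complement boundaries, which are transparent.
So A is grammatical.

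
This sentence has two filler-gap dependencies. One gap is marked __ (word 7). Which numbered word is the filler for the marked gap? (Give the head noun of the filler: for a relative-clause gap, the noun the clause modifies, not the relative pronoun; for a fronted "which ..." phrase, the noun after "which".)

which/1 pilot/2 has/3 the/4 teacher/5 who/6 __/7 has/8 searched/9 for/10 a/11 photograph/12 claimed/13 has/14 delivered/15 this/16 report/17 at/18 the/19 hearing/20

The marked gap is inside the relative clause, the subject of "searched".
Its filler is the head noun "teacher" (via "who"), at word 5.
(The other dependency links word 2 to a gap after word 13.)

5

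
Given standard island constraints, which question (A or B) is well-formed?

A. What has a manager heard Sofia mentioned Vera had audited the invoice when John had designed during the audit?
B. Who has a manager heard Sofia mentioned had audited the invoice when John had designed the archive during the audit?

In A, the wh-phrase is extracted from inside an adjunct island (introduced by "when"), which blocks movement.
In B, the extraction path crosses only that-complement boundaries, which are transparent.
So B is grammatical.

B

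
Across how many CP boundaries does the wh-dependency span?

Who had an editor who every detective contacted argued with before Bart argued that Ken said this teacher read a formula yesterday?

0

"who" originates inside the matrix clause — no clause boundary is crossed.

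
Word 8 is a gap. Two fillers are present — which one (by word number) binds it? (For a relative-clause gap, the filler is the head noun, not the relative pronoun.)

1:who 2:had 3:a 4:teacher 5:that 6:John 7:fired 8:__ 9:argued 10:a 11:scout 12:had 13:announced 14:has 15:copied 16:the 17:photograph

The marked gap is inside the relative clause, the direct object of "fired".
Its filler is the head noun "teacher" (via "that"), at word 4.
(The other dependency links word 1 to a gap after word 13.)

4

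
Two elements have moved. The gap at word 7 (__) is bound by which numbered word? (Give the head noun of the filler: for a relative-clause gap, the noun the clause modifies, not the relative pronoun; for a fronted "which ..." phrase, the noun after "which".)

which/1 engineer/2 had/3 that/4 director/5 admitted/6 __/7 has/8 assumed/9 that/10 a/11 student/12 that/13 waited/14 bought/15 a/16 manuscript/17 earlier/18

2

The marked gap is the subject of "assumed".
Its filler is the fronted wh-phrase "which engineer", at word 2.
(The other dependency links word 12 to a gap after word 13.)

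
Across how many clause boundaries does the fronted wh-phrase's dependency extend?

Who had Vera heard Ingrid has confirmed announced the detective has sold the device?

"who" is extracted from the subject of "announced".
Boundaries crossed, outermost first: [Ø], [Ø] — 2 in total.

2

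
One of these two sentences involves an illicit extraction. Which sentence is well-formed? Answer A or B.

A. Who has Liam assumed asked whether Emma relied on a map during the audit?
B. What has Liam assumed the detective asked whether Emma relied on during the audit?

In B, the wh-phrase is extracted from inside a wh-island (introduced by "whether"), which blocks movement.
In A, the extraction path crosses only that-complement boundaries, which are transparent.
So A is grammatical.

A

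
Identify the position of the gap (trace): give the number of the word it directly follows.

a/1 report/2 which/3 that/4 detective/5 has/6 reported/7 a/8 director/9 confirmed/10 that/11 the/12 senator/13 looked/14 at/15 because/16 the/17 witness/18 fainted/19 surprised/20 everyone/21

The displaced element is "a report" (word 2).
It is linked across 2 clause boundaries (Ø → that).
It functions as the object of the preposition "at" of "looked", so the gap sits immediately after word 15 ("at").
Base order: That detective has reported a director confirmed that the senator looked at a report because the witness fainted.

15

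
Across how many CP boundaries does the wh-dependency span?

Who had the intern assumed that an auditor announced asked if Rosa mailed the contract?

"who" is extracted from the subject of "asked".
Boundaries crossed, outermost first: [that], [Ø] — 2 in total.

2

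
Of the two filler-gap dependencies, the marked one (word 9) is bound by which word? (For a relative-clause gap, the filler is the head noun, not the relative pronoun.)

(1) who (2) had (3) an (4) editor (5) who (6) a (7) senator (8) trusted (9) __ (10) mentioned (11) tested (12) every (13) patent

The marked gap is inside the relative clause, the direct object of "trusted".
Its filler is the head noun "editor" (via "who"), at word 4.
(The other dependency links word 1 to a gap after word 10.)

4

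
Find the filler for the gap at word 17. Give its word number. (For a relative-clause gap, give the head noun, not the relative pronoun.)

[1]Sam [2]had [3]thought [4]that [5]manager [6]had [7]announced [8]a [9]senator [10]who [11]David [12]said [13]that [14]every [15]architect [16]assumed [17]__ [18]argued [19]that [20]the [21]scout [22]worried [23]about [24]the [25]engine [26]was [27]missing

The gap at 17 is the subject of "argued", inside a relative clause.
The relative pronoun is "who" (word 10); it is bound by the head noun immediately before it.
Its filler is the head noun "senator", at word 9.

9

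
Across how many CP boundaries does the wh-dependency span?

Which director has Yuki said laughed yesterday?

1

"which director" is extracted from the subject of "laughed".
Boundaries crossed, outermost first: [Ø] — 1 in total.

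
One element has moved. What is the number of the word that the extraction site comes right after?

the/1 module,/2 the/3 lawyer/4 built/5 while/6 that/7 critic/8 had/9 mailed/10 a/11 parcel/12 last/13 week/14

The displaced element is "the module" (word 2).
It functions as the direct object of "built", so the gap sits immediately after word 5 ("built").
Base order: The lawyer built the module while that critic had mailed a parcel last week.

5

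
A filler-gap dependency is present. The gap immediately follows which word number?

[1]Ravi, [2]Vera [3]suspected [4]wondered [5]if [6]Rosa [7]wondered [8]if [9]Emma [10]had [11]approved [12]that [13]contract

3

The displaced element is "Ravi" (word 1).
It is linked across 1 clause boundary (Ø).
It functions as the subject of "wondered", so the gap sits immediately after word 3 ("suspected").
Base order: Vera suspected that Ravi wondered if Rosa wondered if Emma had approved that contract.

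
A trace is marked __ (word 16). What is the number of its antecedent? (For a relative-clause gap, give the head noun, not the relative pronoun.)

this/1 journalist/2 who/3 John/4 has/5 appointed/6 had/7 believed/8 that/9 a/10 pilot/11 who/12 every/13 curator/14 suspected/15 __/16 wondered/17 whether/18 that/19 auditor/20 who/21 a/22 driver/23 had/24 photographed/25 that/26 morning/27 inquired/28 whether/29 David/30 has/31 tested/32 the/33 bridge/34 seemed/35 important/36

11

The gap at 16 is the subject of "wondered", inside a relative clause.
The relative pronoun is "who" (word 12); it is bound by the head noun immediately before it.
Its filler is the head noun "pilot", at word 11.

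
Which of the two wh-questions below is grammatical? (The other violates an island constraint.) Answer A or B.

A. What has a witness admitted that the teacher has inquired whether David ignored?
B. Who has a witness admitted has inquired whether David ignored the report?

In A, the wh-phrase is extracted from inside a wh-island (introduced by "whether"), which blocks movement.
In B, the extraction path crosses only that-complement boundaries, which are transparent.
So B is grammatical.

B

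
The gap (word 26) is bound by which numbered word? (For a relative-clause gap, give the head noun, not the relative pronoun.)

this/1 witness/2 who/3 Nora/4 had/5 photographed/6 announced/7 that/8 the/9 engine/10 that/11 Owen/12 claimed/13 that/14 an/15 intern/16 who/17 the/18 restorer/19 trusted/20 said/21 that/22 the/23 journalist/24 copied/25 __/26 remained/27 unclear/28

The gap at 26 is the object of "copied", inside a relative clause.
The relative pronoun is "that" (word 11); it is bound by the head noun immediately before it.
Its filler is the head noun "engine", at word 10.

10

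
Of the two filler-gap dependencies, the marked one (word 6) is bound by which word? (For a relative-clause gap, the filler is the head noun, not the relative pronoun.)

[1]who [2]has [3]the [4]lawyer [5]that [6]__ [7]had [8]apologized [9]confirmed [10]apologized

The marked gap is inside the relative clause, the subject of "apologized".
Its filler is the head noun "lawyer" (via "that"), at word 4.
(The other dependency links word 1 to a gap after word 9.)

4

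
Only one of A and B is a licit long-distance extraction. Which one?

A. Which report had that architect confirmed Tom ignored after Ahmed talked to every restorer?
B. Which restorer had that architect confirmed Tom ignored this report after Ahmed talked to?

A

In B, the wh-phrase is extracted from inside an adjunct island (introduced by "after"), which blocks movement.
In A, the extraction path crosses only that-complement boundaries, which are transparent.
So A is grammatical.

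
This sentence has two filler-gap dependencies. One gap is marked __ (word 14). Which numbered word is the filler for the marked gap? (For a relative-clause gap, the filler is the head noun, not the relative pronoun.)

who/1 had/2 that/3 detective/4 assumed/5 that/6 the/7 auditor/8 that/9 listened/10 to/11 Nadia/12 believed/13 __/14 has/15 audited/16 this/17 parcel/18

The marked gap is the subject of "audited".
Its filler is the fronted wh-phrase "who", at word 1.
(The other dependency links word 8 to a gap after word 9.)

1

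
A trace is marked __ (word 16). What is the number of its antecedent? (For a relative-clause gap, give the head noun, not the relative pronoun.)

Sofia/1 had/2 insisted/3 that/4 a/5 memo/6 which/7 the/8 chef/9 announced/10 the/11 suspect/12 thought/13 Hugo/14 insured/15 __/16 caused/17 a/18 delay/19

The gap at 16 is the object of "insured", inside a relative clause.
The relative pronoun is "which" (word 7); it is bound by the head noun immediately before it.
Its filler is the head noun "memo", at word 6.

6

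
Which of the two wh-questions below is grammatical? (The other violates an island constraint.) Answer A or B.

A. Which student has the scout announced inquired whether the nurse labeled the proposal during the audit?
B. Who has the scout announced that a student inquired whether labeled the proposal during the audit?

In B, the wh-phrase is extracted from inside a wh-island (introduced by "whether"), which blocks movement.
In A, the extraction path crosses only that-complement boundaries, which are transparent.
So A is grammatical.

A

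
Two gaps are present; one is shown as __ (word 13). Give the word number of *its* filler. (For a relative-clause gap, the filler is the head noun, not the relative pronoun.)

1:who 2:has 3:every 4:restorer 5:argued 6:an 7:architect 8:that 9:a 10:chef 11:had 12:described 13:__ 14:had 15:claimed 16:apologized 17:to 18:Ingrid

The marked gap is inside the relative clause, the direct object of "described".
Its filler is the head noun "architect" (via "that"), at word 7.
(The other dependency links word 1 to a gap after word 15.)

7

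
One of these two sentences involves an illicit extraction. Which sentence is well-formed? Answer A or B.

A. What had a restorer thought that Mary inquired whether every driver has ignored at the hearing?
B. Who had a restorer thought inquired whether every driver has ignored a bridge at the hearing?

B

In A, the wh-phrase is extracted from inside a wh-island (introduced by "whether"), which blocks movement.
In B, the extraction path crosses only that-complement boundaries, which are transparent.
So B is grammatical.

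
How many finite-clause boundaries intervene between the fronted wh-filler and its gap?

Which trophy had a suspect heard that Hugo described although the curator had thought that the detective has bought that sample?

1

"which trophy" is extracted from the object of "described".
Boundaries crossed, outermost first: [that] — 1 in total.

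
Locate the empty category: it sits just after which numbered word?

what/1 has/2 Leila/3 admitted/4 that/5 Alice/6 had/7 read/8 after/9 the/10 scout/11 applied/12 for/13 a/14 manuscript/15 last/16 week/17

8

The displaced element is "what" (word 1).
It is linked across 1 clause boundary (that).
It functions as the direct object of "read", so the gap sits immediately after word 8 ("read").
Base order: Leila has admitted that Alice had read what after the scout applied for a manuscript last week.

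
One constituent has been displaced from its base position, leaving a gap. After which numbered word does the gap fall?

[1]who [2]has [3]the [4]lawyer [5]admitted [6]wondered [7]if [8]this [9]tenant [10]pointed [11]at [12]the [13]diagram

5

The displaced element is "who" (word 1).
It is linked across 1 clause boundary (Ø).
It functions as the subject of "wondered", so the gap sits immediately after word 5 ("admitted").
Base order: The lawyer has admitted who wondered if this tenant pointed at the diagram.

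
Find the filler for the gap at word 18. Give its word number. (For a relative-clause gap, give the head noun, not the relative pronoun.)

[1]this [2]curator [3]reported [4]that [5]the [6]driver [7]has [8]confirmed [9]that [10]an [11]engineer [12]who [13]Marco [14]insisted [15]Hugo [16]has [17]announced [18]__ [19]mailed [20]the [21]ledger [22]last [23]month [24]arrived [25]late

11

The gap at 18 is the subject of "mailed", inside a relative clause.
The relative pronoun is "who" (word 12); it is bound by the head noun immediately before it.
Its filler is the head noun "engineer", at word 11.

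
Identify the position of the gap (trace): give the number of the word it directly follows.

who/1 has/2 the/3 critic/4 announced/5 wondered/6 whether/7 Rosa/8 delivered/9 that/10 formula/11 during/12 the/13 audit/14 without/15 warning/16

The displaced element is "who" (word 1).
It is linked across 1 clause boundary (Ø).
It functions as the subject of "wondered", so the gap sits immediately after word 5 ("announced").
Base order: The critic has announced that who wondered whether Rosa delivered that formula during the audit without warning.

5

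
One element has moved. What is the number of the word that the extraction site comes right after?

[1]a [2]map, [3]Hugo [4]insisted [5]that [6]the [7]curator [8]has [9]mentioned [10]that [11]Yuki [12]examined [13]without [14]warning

12

The displaced element is "a map" (word 2).
It is linked across 2 clause boundaries (that → that).
It functions as the direct object of "examined", so the gap sits immediately after word 12 ("examined").
Base order: Hugo insisted that the curator has mentioned that Yuki examined a map without warning.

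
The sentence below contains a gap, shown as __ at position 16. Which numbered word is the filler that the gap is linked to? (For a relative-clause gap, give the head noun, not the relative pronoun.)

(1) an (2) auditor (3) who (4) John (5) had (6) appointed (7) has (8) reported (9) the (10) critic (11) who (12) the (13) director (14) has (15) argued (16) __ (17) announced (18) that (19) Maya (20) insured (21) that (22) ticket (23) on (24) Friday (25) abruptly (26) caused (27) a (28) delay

The gap at 16 is the subject of "announced", inside a relative clause.
The relative pronoun is "who" (word 11); it is bound by the head noun immediately before it.
Its filler is the head noun "critic", at word 10.

10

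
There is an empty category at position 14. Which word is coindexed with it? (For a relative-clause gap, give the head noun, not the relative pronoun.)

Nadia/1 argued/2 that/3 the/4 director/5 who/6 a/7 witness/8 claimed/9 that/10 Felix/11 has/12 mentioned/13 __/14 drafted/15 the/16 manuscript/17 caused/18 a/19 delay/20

5

The gap at 14 is the subject of "drafted", inside a relative clause.
The relative pronoun is "who" (word 6); it is bound by the head noun immediately before it.
Its filler is the head noun "director", at word 5.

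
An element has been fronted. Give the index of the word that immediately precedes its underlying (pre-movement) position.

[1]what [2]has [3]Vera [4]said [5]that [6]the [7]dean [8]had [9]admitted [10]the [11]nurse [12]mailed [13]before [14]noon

The displaced element is "what" (word 1).
It is linked across 2 clause boundaries (that → Ø).
It functions as the direct object of "mailed", so the gap sits immediately after word 12 ("mailed").
Base order: Vera has said that the dean had admitted the nurse mailed what before noon.

12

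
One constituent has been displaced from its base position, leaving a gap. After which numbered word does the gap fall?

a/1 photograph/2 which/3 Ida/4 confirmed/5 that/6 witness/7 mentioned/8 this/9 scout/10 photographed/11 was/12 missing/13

The displaced element is "a photograph" (word 2).
It is linked across 2 clause boundaries (Ø → Ø).
It functions as the direct object of "photographed", so the gap sits immediately after word 11 ("photographed").
Base order: Ida confirmed that witness mentioned this scout photographed a photograph.

11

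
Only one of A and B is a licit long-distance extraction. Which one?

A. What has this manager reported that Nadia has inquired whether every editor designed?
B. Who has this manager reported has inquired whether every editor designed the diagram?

B

In A, the wh-phrase is extracted from inside a wh-island (introduced by "whether"), which blocks movement.
In B, the extraction path crosses only that-complement boundaries, which are transparent.
So B is grammatical.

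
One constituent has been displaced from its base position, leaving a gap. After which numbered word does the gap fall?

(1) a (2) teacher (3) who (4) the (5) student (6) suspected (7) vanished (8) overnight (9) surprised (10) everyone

The displaced element is "a teacher" (word 2).
It is linked across 1 clause boundary (Ø).
It functions as the subject of "vanished", so the gap sits immediately after word 6 ("suspected").
Base order: The student suspected that a teacher vanished overnight.

6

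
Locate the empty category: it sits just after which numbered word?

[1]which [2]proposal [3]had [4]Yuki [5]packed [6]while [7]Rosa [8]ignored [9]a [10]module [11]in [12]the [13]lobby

The displaced element is "which proposal" (word 2).
It functions as the direct object of "packed", so the gap sits immediately after word 5 ("packed").
Base order: Yuki had packed which proposal while Rosa ignored a module in the lobby.

5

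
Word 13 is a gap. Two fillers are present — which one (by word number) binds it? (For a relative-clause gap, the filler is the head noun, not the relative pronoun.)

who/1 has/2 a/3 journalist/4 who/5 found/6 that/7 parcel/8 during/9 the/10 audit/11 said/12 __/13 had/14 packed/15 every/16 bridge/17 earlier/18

1

The marked gap is the subject of "packed".
Its filler is the fronted wh-phrase "who", at word 1.
(The other dependency links word 4 to a gap after word 5.)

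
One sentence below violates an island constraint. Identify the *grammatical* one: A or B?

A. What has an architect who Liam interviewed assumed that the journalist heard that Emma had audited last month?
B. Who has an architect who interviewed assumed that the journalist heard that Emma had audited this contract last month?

In B, the wh-phrase is extracted from inside a complex-NP island (relative clause) (introduced by "who"), which blocks movement.
In A, the extraction path crosses only that-complement boundaries, which are transparent.
So A is grammatical.

A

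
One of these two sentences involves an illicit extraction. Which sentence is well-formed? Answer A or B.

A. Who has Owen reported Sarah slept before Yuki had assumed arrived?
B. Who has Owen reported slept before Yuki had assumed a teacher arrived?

B

In A, the wh-phrase is extracted from inside an adjunct island (introduced by "before"), which blocks movement.
In B, the extraction path crosses only that-complement boundaries, which are transparent.
So B is grammatical.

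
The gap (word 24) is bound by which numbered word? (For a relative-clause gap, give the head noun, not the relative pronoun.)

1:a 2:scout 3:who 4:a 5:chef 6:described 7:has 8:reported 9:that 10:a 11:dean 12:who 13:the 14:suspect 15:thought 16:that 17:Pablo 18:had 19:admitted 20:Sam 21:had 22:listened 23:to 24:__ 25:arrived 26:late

11

The gap at 24 is the prepositional object of "listened", inside a relative clause.
The relative pronoun is "who" (word 12); it is bound by the head noun immediately before it.
Its filler is the head noun "dean", at word 11.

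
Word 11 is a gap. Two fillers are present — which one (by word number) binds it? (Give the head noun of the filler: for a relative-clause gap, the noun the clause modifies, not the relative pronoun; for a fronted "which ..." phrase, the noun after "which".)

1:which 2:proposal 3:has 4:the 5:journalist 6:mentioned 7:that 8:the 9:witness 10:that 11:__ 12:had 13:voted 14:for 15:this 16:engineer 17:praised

9

The marked gap is inside the relative clause, the subject of "voted".
Its filler is the head noun "witness" (via "that"), at word 9.
(The other dependency links word 2 to a gap after word 17.)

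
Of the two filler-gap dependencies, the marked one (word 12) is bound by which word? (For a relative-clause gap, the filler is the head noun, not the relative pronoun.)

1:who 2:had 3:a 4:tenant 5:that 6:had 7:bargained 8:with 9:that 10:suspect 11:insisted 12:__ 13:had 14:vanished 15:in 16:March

The marked gap is the subject of "vanished".
Its filler is the fronted wh-phrase "who", at word 1.
(The other dependency links word 4 to a gap after word 5.)

1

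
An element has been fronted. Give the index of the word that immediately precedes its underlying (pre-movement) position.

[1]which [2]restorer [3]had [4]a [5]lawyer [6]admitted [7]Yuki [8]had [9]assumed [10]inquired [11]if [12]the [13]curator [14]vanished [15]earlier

9

The displaced element is "which restorer" (word 2).
It is linked across 2 clause boundaries (Ø → Ø).
It functions as the subject of "inquired", so the gap sits immediately after word 9 ("assumed").
Base order: A lawyer had admitted Yuki had assumed that which restorer inquired if the curator vanished earlier.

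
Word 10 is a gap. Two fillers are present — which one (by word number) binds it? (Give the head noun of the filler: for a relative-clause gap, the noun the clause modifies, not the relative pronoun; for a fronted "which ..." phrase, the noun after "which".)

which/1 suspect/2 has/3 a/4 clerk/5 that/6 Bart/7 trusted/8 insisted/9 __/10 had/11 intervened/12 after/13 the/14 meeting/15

The marked gap is the subject of "intervened".
Its filler is the fronted wh-phrase "which suspect", at word 2.
(The other dependency links word 5 to a gap after word 8.)

2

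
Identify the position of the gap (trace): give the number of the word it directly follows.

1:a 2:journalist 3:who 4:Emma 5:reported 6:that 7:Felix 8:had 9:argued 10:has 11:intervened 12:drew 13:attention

The displaced element is "a journalist" (word 2).
It is linked across 2 clause boundaries (that → Ø).
It functions as the subject of "intervened", so the gap sits immediately after word 9 ("argued").
Base order: Emma reported that Felix had argued that a journalist has intervened.

9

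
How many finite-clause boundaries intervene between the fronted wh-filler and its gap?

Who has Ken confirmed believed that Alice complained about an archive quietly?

1

"who" is extracted from the subject of "believed".
Boundaries crossed, outermost first: [Ø] — 1 in total.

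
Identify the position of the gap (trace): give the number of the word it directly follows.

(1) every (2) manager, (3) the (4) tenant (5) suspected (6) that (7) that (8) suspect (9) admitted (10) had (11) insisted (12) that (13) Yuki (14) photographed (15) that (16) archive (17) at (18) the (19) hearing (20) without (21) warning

The displaced element is "every manager" (word 2).
It is linked across 2 clause boundaries (that → Ø).
It functions as the subject of "insisted", so the gap sits immediately after word 9 ("admitted").
Base order: The tenant suspected that that suspect admitted that every manager had insisted that Yuki photographed that archive at the hearing without warning.

9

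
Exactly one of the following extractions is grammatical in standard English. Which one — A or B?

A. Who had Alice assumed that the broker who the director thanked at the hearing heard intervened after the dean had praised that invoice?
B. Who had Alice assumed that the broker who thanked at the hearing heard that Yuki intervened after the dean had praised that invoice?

In B, the wh-phrase is extracted from inside a complex-NP island (relative clause) (introduced by "who"), which blocks movement.
In A, the extraction path crosses only that-complement boundaries, which are transparent.
So A is grammatical.

A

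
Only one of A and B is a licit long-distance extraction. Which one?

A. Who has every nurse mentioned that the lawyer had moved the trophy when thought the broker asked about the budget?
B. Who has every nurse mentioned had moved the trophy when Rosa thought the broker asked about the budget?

B

In A, the wh-phrase is extracted from inside an adjunct island (introduced by "when"), which blocks movement.
In B, the extraction path crosses only that-complement boundaries, which are transparent.
So B is grammatical.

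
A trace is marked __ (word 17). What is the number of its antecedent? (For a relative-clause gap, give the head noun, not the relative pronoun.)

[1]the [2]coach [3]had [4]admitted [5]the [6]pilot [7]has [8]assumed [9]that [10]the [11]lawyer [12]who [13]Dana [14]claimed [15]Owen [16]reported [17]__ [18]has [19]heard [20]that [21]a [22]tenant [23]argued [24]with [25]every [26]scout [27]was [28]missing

The gap at 17 is the subject of "heard", inside a relative clause.
The relative pronoun is "who" (word 12); it is bound by the head noun immediately before it.
Its filler is the head noun "lawyer", at word 11.

11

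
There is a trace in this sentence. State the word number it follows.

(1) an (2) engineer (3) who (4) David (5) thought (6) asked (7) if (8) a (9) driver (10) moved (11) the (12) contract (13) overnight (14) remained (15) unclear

5

The displaced element is "an engineer" (word 2).
It is linked across 1 clause boundary (Ø).
It functions as the subject of "asked", so the gap sits immediately after word 5 ("thought").
Base order: David thought that an engineer asked if a driver moved the contract overnight.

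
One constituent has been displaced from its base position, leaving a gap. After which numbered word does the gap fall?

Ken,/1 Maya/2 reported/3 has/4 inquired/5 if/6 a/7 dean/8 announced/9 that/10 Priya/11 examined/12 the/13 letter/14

3

The displaced element is "Ken" (word 1).
It is linked across 1 clause boundary (Ø).
It functions as the subject of "inquired", so the gap sits immediately after word 3 ("reported").
Base order: Maya reported that Ken has inquired if a dean announced that Priya examined the letter.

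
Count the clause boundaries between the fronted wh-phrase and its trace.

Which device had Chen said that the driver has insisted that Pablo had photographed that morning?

2

"which device" is extracted from the object of "photographed".
Boundaries crossed, outermost first: [that], [that] — 2 in total.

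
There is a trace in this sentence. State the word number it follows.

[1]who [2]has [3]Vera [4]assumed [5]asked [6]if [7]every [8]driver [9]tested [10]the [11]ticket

The displaced element is "who" (word 1).
It is linked across 1 clause boundary (Ø).
It functions as the subject of "asked", so the gap sits immediately after word 4 ("assumed").
Base order: Vera has assumed who asked if every driver tested the ticket.

4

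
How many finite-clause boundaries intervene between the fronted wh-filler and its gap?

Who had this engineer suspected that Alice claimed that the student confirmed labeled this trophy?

"who" is extracted from the subject of "labeled".
Boundaries crossed, outermost first: [that], [that], [Ø] — 3 in total.

3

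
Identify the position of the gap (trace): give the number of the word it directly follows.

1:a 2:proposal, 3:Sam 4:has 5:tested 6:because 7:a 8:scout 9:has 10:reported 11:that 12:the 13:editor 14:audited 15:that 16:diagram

5

The displaced element is "a proposal" (word 2).
It functions as the direct object of "tested", so the gap sits immediately after word 5 ("tested").
Base order: Sam has tested a proposal because a scout has reported that the editor audited that diagram.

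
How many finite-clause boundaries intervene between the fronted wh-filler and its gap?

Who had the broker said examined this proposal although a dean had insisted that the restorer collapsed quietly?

"who" is extracted from the subject of "examined".
Boundaries crossed, outermost first: [Ø] — 1 in total.

1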